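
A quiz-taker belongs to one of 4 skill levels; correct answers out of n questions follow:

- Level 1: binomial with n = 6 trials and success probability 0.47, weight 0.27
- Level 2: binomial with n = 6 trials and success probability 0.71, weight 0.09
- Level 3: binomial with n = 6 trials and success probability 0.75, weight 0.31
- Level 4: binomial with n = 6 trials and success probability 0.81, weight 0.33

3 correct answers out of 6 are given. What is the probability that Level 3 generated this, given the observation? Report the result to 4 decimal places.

The responsibility of component k is P(Z=k) f_k(x) divided by Σ_j P(Z=j) f_j(x).
Evaluate each component's likelihood at the observed value:
  L_1 = C(6,3)·0.47^3·0.53^3 = 20·0.103823·0.148877 = 0.309137
  L_2 = C(6,3)·0.71^3·0.29^3 = 20·0.357911·0.024389 = 0.174582
  L_3 = C(6,3)·0.75^3·0.25^3 = 20·0.421875·0.015625 = 0.131836
  L_4 = C(6,3)·0.81^3·0.19^3 = 20·0.531441·0.006859 = 0.0729031
Weight by the priors:
  P(Z=1)·L_1 = 0.27 × 0.309137 = 0.083467
  P(Z=2)·L_2 = 0.09 × 0.174582 = 0.0157124
  P(Z=3)·L_3 = 0.31 × 0.131836 = 0.0408691
  P(Z=4)·L_4 = 0.33 × 0.0729031 = 0.024058
Evidence: 0.083467 + 0.0157124 + 0.0408691 + 0.024058 = 0.164107
Responsibility of Level 3: 0.0408691 / 0.164107 ≈ 0.2490

0.2490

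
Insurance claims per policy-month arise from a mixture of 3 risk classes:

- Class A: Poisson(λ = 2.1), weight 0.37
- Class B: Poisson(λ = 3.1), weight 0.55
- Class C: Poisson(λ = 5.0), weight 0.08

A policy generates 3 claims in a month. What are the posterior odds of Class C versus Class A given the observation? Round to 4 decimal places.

Posterior odds = (π_i f_i(x)) / (π_j f_j(x)); the normalising sum cancels.
Evaluate each component's likelihood at the observed value:
  L_A = 0.189011
  L_B = 0.223677
  L_C = 0.140374
0.0112299 / 0.0699343 ≈ 0.1606

0.1606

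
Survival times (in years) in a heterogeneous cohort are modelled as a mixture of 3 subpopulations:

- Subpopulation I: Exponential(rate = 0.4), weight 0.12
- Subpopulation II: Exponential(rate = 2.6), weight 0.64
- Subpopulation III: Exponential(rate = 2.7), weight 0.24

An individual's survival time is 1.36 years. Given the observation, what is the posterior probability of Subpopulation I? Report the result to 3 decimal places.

Posterior ∝ prior × likelihood, so P(k | x) ∝ P(Z=k) f_k(x); normalise over all components.
Evaluate each component's likelihood at the observed value:
  f_I = 0.4·e^(−0.4·1.36) = 0.4·e^(−0.5440) = 0.232169
  f_II = 2.6·e^(−2.6·1.36) = 2.6·e^(−3.5360) = 0.075737
  f_III = 2.7·e^(−2.7·1.36) = 2.7·e^(−3.6720) = 0.068649
Weight by the priors:
  P(Z=I)·f_I = 0.12 × 0.232169 = 0.0278603
  P(Z=II)·f_II = 0.64 × 0.075737 = 0.0484717
  P(Z=III)·f_III = 0.24 × 0.068649 = 0.0164758
Normaliser: 0.0278603 + 0.0484717 + 0.0164758 = 0.0928077
P(Subpopulation I | data) ≈ 0.300

0.300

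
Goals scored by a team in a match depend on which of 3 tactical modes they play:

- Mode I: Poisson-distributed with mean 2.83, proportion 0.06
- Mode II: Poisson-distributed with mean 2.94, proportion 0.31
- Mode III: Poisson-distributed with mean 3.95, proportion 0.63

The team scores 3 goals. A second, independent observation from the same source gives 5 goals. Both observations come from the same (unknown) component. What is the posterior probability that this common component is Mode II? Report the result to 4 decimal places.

P(component k | x) = w_k·f_k(x) / marginal(x), where marginal(x) = Σ_j w_j·f_j(x).
Since both observations come from the same component, the likelihood for component k is f_k(x₁)·f_k(x₂).
  f_I = [e^(−2.83)·2.83^3/3! = 0.222923] × [0.0892684] = 0.0199
  f_II = [e^(−2.94)·2.94^3/3! = 0.223906] × [0.0967675] = 0.0216668
  f_III = [e^(−3.95)·3.95^3/3! = 0.197777] × [0.154291] = 0.0305153
Multiply by the mixture weights:
  w_I·f_I = 0.06 × 0.0199 = 0.001194
  w_II·f_II = 0.31 × 0.0216668 = 0.00671671
  w_III·f_III = 0.63 × 0.0305153 = 0.0192246
Evidence: 0.001194 + 0.00671671 + 0.0192246 = 0.0271354
So the posterior for Mode II is 0.00671671 / 0.0271354 ≈ 0.2475.

0.2475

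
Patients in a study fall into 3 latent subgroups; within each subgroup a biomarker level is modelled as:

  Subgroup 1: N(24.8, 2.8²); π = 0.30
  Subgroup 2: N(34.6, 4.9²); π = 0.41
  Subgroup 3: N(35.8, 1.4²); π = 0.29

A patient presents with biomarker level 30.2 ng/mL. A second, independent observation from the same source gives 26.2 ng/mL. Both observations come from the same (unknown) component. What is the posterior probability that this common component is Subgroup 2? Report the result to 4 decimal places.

Apply Bayes' rule: the posterior for each component is proportional to its prior times its likelihood at x.
Since both observations come from the same component, the likelihood for component k is f_k(x₁)·f_k(x₂).
  f_1 = [0.0221869] × [0.125738] = 0.00278973
  f_2 = [0.0544028] × [0.0187313] = 0.00101903
  f_3 = [9.5593e-05] × [1.75562e-11] = 1.67825e-15
Multiply by the mixture weights:
  w_1·f_1 = 0.30 × 0.00278973 = 0.00083692
  w_2·f_2 = 0.41 × 0.00101903 = 0.000417804
  w_3·f_3 = 0.29 × 1.67825e-15 = 4.86692e-16
Normaliser: 0.00083692 + 0.000417804 + 4.86692e-16 = 0.00125472
So the posterior for Subgroup 2 is 0.000417804 / 0.00125472 ≈ 0.3330.

0.3330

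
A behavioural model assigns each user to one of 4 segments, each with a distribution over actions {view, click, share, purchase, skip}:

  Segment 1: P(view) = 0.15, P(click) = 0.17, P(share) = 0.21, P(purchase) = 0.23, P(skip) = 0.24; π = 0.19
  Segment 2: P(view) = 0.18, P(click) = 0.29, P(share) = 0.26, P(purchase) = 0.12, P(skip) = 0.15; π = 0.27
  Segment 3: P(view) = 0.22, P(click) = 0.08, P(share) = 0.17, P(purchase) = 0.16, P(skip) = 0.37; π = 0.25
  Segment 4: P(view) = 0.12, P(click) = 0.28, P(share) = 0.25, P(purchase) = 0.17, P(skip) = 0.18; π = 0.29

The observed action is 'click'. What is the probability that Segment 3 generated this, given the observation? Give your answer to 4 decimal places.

0.0944

Posterior ∝ prior × likelihood, so P(k | x) ∝ π_k f_k(x); normalise over all components.
Evaluate each component's likelihood at the observed value:
  L_1 = P(click | comp) = 0.17
  L_2 = P(click | comp) = 0.29
  L_3 = P(click | comp) = 0.08
  L_4 = P(click | comp) = 0.28
Multiply by the mixture weights:
  π_1·L_1 = 0.19 × 0.17 = 0.0323
  π_2·L_2 = 0.27 × 0.29 = 0.0783
  π_3·L_3 = 0.25 × 0.08 = 0.02
  π_4·L_4 = 0.29 × 0.28 = 0.0812
Denominator: 0.0323 + 0.0783 + 0.02 + 0.0812 = 0.2118
Responsibility of Segment 3: 0.02 / 0.2118 ≈ 0.0944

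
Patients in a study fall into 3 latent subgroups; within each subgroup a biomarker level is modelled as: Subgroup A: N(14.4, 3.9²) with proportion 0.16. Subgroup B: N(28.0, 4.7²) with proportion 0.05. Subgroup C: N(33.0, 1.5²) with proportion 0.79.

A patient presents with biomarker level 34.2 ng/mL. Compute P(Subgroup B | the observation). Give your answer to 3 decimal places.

The responsibility of component k is P(Z=k) f_k(x) divided by Σ_j P(Z=j) f_j(x).
Normal densities:
  f_A = 2.58728e-07
  f_B = 0.0355584
  f_C = 0.193128
Prior × likelihood for each component:
  P(Z=A)·f_A = 0.16 × 2.58728e-07 = 4.13965e-08
  P(Z=B)·f_B = 0.05 × 0.0355584 = 0.00177792
  P(Z=C)·f_C = 0.79 × 0.193128 = 0.152571
Sum: 4.13965e-08 + 0.00177792 + 0.152571 = 0.154349
Responsibility of Subgroup B: 0.00177792 / 0.154349 ≈ 0.012

0.012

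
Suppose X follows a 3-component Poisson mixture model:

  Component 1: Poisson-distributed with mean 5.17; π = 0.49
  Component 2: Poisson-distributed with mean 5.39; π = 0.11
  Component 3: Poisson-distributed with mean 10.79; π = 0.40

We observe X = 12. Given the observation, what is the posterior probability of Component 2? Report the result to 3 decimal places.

0.014

P(component k | x) = P(Z=k)·f_k(x) / marginal(x), where marginal(x) = Σ_j P(Z=j)·f_j(x).
Component likelihoods at x = 12:
  f_1 = e^(−5.17)·5.17^12/12! = 0.0043276
  f_2 = e^(−5.39)·5.39^12/12! = 0.00572639
  f_3 = e^(−10.79)·10.79^12/12! = 0.107123
Multiply by the mixture weights:
  P(Z=1)·f_1 = 0.49 × 0.0043276 = 0.00212052
  P(Z=2)·f_2 = 0.11 × 0.00572639 = 0.000629903
  P(Z=3)·f_3 = 0.40 × 0.107123 = 0.0428492
Denominator: 0.00212052 + 0.000629903 + 0.0428492 = 0.0455996
So the posterior for Component 2 is 0.000629903 / 0.0455996 ≈ 0.014.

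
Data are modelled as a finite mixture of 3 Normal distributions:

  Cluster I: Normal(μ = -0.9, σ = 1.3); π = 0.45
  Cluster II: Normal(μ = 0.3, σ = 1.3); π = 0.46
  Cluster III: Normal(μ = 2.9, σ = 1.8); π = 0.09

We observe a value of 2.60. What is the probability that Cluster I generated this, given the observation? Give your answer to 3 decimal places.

0.070

The responsibility of component k is π_k f_k(x) divided by Σ_j π_j f_j(x).
Normal densities:
  f_I = (1/(1.3·√(2π)))·exp(−(2.60−-0.9)²/(2·1.3²)) = 0.306879·exp(-3.62426) = 0.00818409
  f_II = (1/(1.3·√(2π)))·exp(−(2.60−0.3)²/(2·1.3²)) = 0.306879·exp(-1.56509) = 0.064159
  f_III = (1/(1.8·√(2π)))·exp(−(2.60−2.9)²/(2·1.8²)) = 0.221635·exp(-0.01389) = 0.218578
Unnormalised posteriors:
  π_I·f_I = 0.45 × 0.00818409 = 0.00368284
  π_II·f_II = 0.46 × 0.064159 = 0.0295131
  π_III·f_III = 0.09 × 0.218578 = 0.019672
Normaliser: 0.00368284 + 0.0295131 + 0.019672 = 0.0528679
Responsibility of Cluster I: 0.00368284 / 0.0528679 ≈ 0.070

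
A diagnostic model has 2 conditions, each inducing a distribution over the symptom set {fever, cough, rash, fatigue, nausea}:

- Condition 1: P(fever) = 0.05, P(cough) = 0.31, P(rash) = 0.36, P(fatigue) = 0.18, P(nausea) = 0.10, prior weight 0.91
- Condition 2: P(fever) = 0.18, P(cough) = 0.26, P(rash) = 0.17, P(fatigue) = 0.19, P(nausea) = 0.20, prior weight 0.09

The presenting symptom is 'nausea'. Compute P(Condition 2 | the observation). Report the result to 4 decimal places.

The responsibility of component k is w_k f_k(x) divided by Σ_j w_j f_j(x).
Evaluate each component's likelihood at the observed value:
  p_1 = P(nausea | comp) = 0.10
  p_2 = P(nausea | comp) = 0.20
Prior × likelihood for each component:
  w_1·p_1 = 0.91 × 0.1 = 0.091
  w_2·p_2 = 0.09 × 0.2 = 0.018
Evidence: 0.091 + 0.018 = 0.109
Responsibility of Condition 2: 0.018 / 0.109 ≈ 0.1651

0.1651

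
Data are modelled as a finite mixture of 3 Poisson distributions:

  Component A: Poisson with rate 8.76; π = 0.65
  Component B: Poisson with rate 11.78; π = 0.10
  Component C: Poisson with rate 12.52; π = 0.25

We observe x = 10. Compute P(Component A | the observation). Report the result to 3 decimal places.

P(component k | x) = π_k·f_k(x) / marginal(x), where marginal(x) = Σ_j π_j·f_j(x).
Evaluate each component's likelihood at the observed value:
  L_A = 0.115043
  L_B = 0.108568
  L_C = 0.0952606
Multiply by the mixture weights:
  π_A·L_A = 0.65 × 0.115043 = 0.0747776
  π_B·L_B = 0.10 × 0.108568 = 0.0108568
  π_C·L_C = 0.25 × 0.0952606 = 0.0238152
Sum: 0.0747776 + 0.0108568 + 0.0238152 = 0.10945
P(Component A | the observation) ≈ 0.683

0.683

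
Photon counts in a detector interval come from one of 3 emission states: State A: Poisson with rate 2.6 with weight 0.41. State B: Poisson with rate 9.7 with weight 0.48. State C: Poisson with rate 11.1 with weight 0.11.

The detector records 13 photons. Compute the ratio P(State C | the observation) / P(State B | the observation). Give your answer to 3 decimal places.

0.326

Posterior odds = (π_i f_i(x)) / (π_j f_j(x)); the normalising sum cancels.
Evaluate each component's likelihood at the observed value:
  L_A = e^(−2.6)·2.6^13/13! = 2.95943e-06
  L_B = e^(−9.7)·9.7^13/13! = 0.0662363
  L_C = e^(−11.1)·11.1^13/13! = 0.0942431
Posterior odds = (π_C·L_C) / (π_B·L_B) = (0.11·0.0942431) / (0.48·0.0662363) = 0.0103667 / 0.0317934 ≈ 0.326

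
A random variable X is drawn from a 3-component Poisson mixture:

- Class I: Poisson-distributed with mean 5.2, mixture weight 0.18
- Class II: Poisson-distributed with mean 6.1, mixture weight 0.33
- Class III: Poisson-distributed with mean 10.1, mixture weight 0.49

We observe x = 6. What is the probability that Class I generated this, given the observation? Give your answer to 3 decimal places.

Posterior ∝ prior × likelihood, so P(k | x) ∝ π_k f_k(x); normalise over all components.
Poisson probabilities:
  p_I = 0.15148
  p_II = 0.160491
  p_III = 0.060565
Unnormalised posteriors:
  π_I·p_I = 0.18 × 0.15148 = 0.0272665
  π_II·p_II = 0.33 × 0.160491 = 0.052962
  π_III·p_III = 0.49 × 0.060565 = 0.0296768
Marginal: 0.0272665 + 0.052962 + 0.0296768 = 0.109905
P(Class I | x) ≈ 0.248

0.248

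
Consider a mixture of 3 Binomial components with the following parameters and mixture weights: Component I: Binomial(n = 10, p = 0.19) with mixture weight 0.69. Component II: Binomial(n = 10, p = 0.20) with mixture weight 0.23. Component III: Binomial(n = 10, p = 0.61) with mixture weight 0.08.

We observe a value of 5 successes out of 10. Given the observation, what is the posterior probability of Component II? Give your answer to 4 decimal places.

0.1667

The responsibility of component k is P(Z=k) f_k(x) divided by Σ_j P(Z=j) f_j(x).
Component likelihoods at x = 5 successes out of 10:
  p_I = 0.0217567
  p_II = 0.0264241
  p_III = 0.192032
Prior × likelihood for each component:
  P(Z=I)·p_I = 0.69 × 0.0217567 = 0.0150121
  P(Z=II)·p_II = 0.23 × 0.0264241 = 0.00607755
  P(Z=III)·p_III = 0.08 × 0.192032 = 0.0153625
Sum: 0.0150121 + 0.00607755 + 0.0153625 = 0.0364522
P(Component II | x) ≈ 0.1667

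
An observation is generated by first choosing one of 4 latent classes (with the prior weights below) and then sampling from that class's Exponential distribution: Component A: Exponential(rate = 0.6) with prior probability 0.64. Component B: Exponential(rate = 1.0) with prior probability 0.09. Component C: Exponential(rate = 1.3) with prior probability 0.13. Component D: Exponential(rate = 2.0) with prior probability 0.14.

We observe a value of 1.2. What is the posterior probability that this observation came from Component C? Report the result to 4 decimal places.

Apply Bayes' rule: the posterior for each component is proportional to its prior times its likelihood at x.
Component likelihoods at x = 1.2:
  L_A = 0.292051
  L_B = 0.301194
  L_C = 0.273177
  L_D = 0.181436
Weight by the priors:
  π_A·L_A = 0.64 × 0.292051 = 0.186913
  π_B·L_B = 0.09 × 0.301194 = 0.0271075
  π_C·L_C = 0.13 × 0.273177 = 0.035513
  π_D·L_D = 0.14 × 0.181436 = 0.025401
Marginal: 0.186913 + 0.0271075 + 0.035513 + 0.025401 = 0.274934
So the posterior for Component C is 0.035513 / 0.274934 ≈ 0.1292.

0.1292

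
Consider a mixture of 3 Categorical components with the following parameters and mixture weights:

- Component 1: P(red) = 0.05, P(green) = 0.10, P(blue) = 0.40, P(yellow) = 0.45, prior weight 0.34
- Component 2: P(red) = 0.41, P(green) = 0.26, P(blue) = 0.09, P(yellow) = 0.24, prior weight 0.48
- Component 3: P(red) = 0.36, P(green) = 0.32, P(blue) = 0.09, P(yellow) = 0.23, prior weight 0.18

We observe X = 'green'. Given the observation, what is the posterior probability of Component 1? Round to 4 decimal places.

The responsibility of component k is π_k f_k(x) divided by Σ_j π_j f_j(x).
Component likelihoods at x = 'green':
  p_1 = P(green | comp) = 0.10
  p_2 = P(green | comp) = 0.26
  p_3 = P(green | comp) = 0.32
Prior × likelihood for each component:
  π_1·p_1 = 0.34 × 0.1 = 0.034
  π_2·p_2 = 0.48 × 0.26 = 0.1248
  π_3·p_3 = 0.18 × 0.32 = 0.0576
Marginal: 0.034 + 0.1248 + 0.0576 = 0.2164
So the posterior for Component 1 is 0.034 / 0.2164 ≈ 0.1571.

0.1571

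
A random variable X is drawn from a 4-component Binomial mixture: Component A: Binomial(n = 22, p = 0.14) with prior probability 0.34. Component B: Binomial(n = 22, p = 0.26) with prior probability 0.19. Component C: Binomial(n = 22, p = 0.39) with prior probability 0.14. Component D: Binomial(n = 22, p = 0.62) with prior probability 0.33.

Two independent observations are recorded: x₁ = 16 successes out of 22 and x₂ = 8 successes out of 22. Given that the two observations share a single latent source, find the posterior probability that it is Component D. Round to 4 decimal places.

0.9251

The responsibility of component k is π_k f_k(x) divided by Σ_j π_j f_j(x).
Since both observations come from the same component, the likelihood for component k is f_k(x₁)·f_k(x₂).
  L_A = [6.57436e-10] × [0.00571269] = 3.75573e-12
  L_B = [5.34292e-06] × [0.0985981] = 5.26801e-07
  L_C = [0.0011011] × [0.169033] = 0.000186123
  L_D = [0.107098] × [0.0091399] = 0.000978869
Unnormalised posteriors:
  π_A·L_A = 0.34 × 3.75573e-12 = 1.27695e-12
  π_B·L_B = 0.19 × 5.26801e-07 = 1.00092e-07
  π_C·L_C = 0.14 × 0.000186123 = 2.60572e-05
  π_D·L_D = 0.33 × 0.000978869 = 0.000323027
Sum: 1.27695e-12 + 1.00092e-07 + 2.60572e-05 + 0.000323027 = 0.000349184
Responsibility of Component D: 0.000323027 / 0.000349184 ≈ 0.9251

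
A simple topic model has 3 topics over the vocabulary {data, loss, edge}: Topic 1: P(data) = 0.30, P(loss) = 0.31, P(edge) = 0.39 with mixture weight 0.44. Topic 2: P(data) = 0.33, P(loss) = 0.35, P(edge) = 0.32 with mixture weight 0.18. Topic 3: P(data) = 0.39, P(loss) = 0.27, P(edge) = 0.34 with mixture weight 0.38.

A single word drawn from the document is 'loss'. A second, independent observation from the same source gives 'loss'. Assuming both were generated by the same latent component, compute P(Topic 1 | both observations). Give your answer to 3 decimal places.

0.459

By Bayes' theorem, P(k | x) = w_k f_k(x) / Σ_j w_j f_j(x).
Since both observations come from the same component, the likelihood for component k is f_k(x₁)·f_k(x₂).
  L_1 = [0.31] × [0.31] = 0.0961
  L_2 = [0.35] × [0.35] = 0.1225
  L_3 = [0.27] × [0.27] = 0.0729
Prior × likelihood for each component:
  w_1·L_1 = 0.44 × 0.0961 = 0.042284
  w_2·L_2 = 0.18 × 0.1225 = 0.02205
  w_3·L_3 = 0.38 × 0.0729 = 0.027702
Normaliser: 0.042284 + 0.02205 + 0.027702 = 0.092036
P(Topic 1 | data) = 0.042284 / 0.092036 ≈ 0.459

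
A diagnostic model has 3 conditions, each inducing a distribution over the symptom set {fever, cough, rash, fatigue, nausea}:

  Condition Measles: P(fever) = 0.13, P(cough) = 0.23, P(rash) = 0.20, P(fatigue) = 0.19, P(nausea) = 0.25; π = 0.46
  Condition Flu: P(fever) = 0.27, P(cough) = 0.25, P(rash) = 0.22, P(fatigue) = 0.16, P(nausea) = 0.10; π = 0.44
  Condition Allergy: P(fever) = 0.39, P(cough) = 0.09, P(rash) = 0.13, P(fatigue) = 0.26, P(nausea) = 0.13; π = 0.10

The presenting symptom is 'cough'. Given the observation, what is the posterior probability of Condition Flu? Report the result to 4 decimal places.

Apply Bayes' rule: the posterior for each component is proportional to its prior times its likelihood at x.
Categorical probabilities:
  p_Measles = 0.23
  p_Flu = 0.25
  p_Allergy = 0.09
Multiply by the mixture weights:
  P(Z=Measles)·p_Measles = 0.46 × 0.23 = 0.1058
  P(Z=Flu)·p_Flu = 0.44 × 0.25 = 0.11
  P(Z=Allergy)·p_Allergy = 0.10 × 0.09 = 0.009
Evidence: 0.1058 + 0.11 + 0.009 = 0.2248
So the posterior for Condition Flu is 0.11 / 0.2248 ≈ 0.4893.

0.4893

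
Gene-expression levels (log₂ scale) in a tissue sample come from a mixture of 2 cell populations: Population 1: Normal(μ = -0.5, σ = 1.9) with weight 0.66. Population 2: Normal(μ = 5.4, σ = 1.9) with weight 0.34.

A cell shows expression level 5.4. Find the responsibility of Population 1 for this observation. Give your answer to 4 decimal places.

Posterior ∝ prior × likelihood, so P(k | x) ∝ w_k f_k(x); normalise over all components.
Evaluate each component's likelihood at the observed value:
  f_1 = 0.00169153
  f_2 = 0.20997
Multiply by the mixture weights:
  w_1·f_1 = 0.66 × 0.00169153 = 0.00111641
  w_2·f_2 = 0.34 × 0.20997 = 0.0713897
Evidence: 0.00111641 + 0.0713897 = 0.0725061
Responsibility of Population 1: 0.00111641 / 0.0725061 ≈ 0.0154

0.0154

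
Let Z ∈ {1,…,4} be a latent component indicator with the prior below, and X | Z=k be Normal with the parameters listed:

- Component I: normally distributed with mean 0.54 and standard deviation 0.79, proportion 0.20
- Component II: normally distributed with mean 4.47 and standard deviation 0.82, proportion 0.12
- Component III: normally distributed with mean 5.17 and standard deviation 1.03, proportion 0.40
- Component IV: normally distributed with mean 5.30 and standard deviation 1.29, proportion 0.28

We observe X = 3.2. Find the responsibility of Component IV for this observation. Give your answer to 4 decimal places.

By Bayes' theorem, P(k | x) = P(Z=k) f_k(x) / Σ_j P(Z=j) f_j(x).
Component likelihoods at x = 3.2:
  L_I = 0.0017435
  L_II = 0.146629
  L_III = 0.0621902
  L_IV = 0.0821982
Prior × likelihood for each component:
  P(Z=I)·L_I = 0.20 × 0.0017435 = 0.000348701
  P(Z=II)·L_II = 0.12 × 0.146629 = 0.0175955
  P(Z=III)·L_III = 0.40 × 0.0621902 = 0.0248761
  P(Z=IV)·L_IV = 0.28 × 0.0821982 = 0.0230155
Normaliser: 0.000348701 + 0.0175955 + 0.0248761 + 0.0230155 = 0.0658358
P(Component IV | 3.2) = 0.0230155 / 0.0658358 ≈ 0.3496

0.3496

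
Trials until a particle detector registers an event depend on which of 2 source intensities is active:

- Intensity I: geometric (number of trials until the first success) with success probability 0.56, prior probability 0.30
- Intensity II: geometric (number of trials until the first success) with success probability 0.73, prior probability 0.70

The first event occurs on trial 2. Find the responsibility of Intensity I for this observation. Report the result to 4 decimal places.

Apply Bayes' rule: the posterior for each component is proportional to its prior times its likelihood at x.
Evaluate each component's likelihood at the observed value:
  f_I = 0.2464
  f_II = 0.1971
Prior × likelihood for each component:
  w_I·f_I = 0.30 × 0.2464 = 0.07392
  w_II·f_II = 0.70 × 0.1971 = 0.13797
Marginal: 0.07392 + 0.13797 = 0.21189
P(Intensity I | data) = 0.07392 / 0.21189 ≈ 0.3489

0.3489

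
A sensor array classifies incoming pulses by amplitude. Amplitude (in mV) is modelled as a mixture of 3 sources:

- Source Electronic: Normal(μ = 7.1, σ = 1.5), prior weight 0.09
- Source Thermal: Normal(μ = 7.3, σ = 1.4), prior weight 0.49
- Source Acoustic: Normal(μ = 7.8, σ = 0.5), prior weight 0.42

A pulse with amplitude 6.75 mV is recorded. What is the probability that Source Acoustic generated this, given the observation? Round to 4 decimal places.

The responsibility of component k is P(Z=k) f_k(x) divided by Σ_j P(Z=j) f_j(x).
Component likelihoods at x = 6.75 mV:
  L_Electronic = (1/(1.5·√(2π)))·exp(−(6.75−7.1)²/(2·1.5²)) = 0.265962·exp(-0.02722) = 0.258819
  L_Thermal = (1/(1.4·√(2π)))·exp(−(6.75−7.3)²/(2·1.4²)) = 0.284959·exp(-0.07717) = 0.263796
  L_Acoustic = (1/(0.5·√(2π)))·exp(−(6.75−7.8)²/(2·0.5²)) = 0.797885·exp(-2.20500) = 0.0879672
Multiply by the mixture weights:
  P(Z=Electronic)·L_Electronic = 0.09 × 0.258819 = 0.0232937
  P(Z=Thermal)·L_Thermal = 0.49 × 0.263796 = 0.12926
  P(Z=Acoustic)·L_Acoustic = 0.42 × 0.0879672 = 0.0369462
Evidence: 0.0232937 + 0.12926 + 0.0369462 = 0.1895
P(Source Acoustic | 6.75 mV) ≈ 0.1950

0.1950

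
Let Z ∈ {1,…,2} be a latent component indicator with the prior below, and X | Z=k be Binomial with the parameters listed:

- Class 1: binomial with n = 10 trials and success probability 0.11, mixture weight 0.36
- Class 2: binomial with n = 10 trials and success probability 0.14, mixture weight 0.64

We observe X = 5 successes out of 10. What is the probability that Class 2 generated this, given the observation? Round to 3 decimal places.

0.833

The responsibility of component k is π_k f_k(x) divided by Σ_j π_j f_j(x).
Binomial probabilities:
  L_1 = 0.00226628
  L_2 = 0.00637577
Weight by the priors:
  π_1·L_1 = 0.36 × 0.00226628 = 0.000815862
  π_2·L_2 = 0.64 × 0.00637577 = 0.0040805
Sum: 0.000815862 + 0.0040805 = 0.00489636
P(Class 2 | 5 successes out of 10) = 0.0040805 / 0.00489636 ≈ 0.833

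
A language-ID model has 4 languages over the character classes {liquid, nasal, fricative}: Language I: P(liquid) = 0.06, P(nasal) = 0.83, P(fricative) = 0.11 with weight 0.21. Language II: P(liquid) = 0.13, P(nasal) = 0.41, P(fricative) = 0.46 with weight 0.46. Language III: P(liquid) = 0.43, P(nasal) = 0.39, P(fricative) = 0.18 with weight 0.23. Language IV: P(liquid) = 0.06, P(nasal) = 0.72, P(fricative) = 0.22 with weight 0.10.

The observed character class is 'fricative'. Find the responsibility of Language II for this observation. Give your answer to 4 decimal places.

By Bayes' theorem, P(k | x) = P(Z=k) f_k(x) / Σ_j P(Z=j) f_j(x).
Component likelihoods at x = 'fricative':
  L_I = P(fricative | comp) = 0.11
  L_II = P(fricative | comp) = 0.46
  L_III = P(fricative | comp) = 0.18
  L_IV = P(fricative | comp) = 0.22
Prior × likelihood for each component:
  P(Z=I)·L_I = 0.21 × 0.11 = 0.0231
  P(Z=II)·L_II = 0.46 × 0.46 = 0.2116
  P(Z=III)·L_III = 0.23 × 0.18 = 0.0414
  P(Z=IV)·L_IV = 0.10 × 0.22 = 0.022
Marginal: 0.0231 + 0.2116 + 0.0414 + 0.022 = 0.2981
P(Language II | x) = 0.2116 / 0.2981 ≈ 0.7098

0.7098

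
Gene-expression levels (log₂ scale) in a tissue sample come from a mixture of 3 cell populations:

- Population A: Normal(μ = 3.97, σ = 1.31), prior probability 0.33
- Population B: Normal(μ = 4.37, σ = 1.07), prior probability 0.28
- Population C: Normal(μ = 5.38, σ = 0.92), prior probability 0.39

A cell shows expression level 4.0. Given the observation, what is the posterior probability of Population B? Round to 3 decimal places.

0.388

Apply Bayes' rule: the posterior for each component is proportional to its prior times its likelihood at x.
Evaluate each component's likelihood at the observed value:
  L_A = (1/(1.31·√(2π)))·exp(−(4.0−3.97)²/(2·1.31²)) = 0.304536·exp(-0.00026) = 0.304456
  L_B = (1/(1.07·√(2π)))·exp(−(4.0−4.37)²/(2·1.07²)) = 0.372843·exp(-0.05979) = 0.351205
  L_C = (1/(0.92·√(2π)))·exp(−(4.0−5.38)²/(2·0.92²)) = 0.433633·exp(-1.12500) = 0.14078
Prior × likelihood for each component:
  π_A·L_A = 0.33 × 0.304456 = 0.100471
  π_B·L_B = 0.28 × 0.351205 = 0.0983375
  π_C·L_C = 0.39 × 0.14078 = 0.0549042
Marginal: 0.100471 + 0.0983375 + 0.0549042 = 0.253712
P(Population B | 4.0) = 0.0983375 / 0.253712 ≈ 0.388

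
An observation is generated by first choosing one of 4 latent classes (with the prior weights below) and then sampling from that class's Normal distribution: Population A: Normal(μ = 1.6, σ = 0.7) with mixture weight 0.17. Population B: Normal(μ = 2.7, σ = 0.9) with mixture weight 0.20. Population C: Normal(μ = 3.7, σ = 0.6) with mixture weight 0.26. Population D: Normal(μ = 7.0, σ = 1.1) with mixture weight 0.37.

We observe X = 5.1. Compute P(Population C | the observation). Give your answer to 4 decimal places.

Posterior ∝ prior × likelihood, so P(k | x) ∝ P(Z=k) f_k(x); normalise over all components.
Component likelihoods at x = 5.1:
  L_A = 2.12389e-06
  L_B = 0.0126622
  L_C = 0.0437031
  L_D = 0.0815952
Prior × likelihood for each component:
  P(Z=A)·L_A = 0.17 × 2.12389e-06 = 3.6106e-07
  P(Z=B)·L_B = 0.20 × 0.0126622 = 0.00253244
  P(Z=C)·L_C = 0.26 × 0.0437031 = 0.0113628
  P(Z=D)·L_D = 0.37 × 0.0815952 = 0.0301902
Marginal: 3.6106e-07 + 0.00253244 + 0.0113628 + 0.0301902 = 0.0440859
P(Population C | data) = 0.0113628 / 0.0440859 ≈ 0.2577

0.2577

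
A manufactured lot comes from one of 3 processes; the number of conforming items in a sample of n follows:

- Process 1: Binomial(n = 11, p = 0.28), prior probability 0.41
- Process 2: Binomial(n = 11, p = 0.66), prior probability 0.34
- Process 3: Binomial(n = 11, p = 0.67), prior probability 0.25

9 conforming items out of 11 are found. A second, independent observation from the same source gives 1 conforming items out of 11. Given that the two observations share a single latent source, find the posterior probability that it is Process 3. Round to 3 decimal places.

Posterior ∝ prior × likelihood, so P(k | x) ∝ π_k f_k(x); normalise over all components.
Since both observations come from the same component, the likelihood for component k is f_k(x₁)·f_k(x₂).
  f_1 = [0.000301613] × [0.115312] = 3.47797e-05
  f_2 = [0.151083] × [0.000149874] = 2.26434e-05
  f_3 = [0.162954] × [0.000112877] = 1.83938e-05
Unnormalised posteriors:
  π_1·f_1 = 0.41 × 3.47797e-05 = 1.42597e-05
  π_2·f_2 = 0.34 × 2.26434e-05 = 7.69876e-06
  π_3·f_3 = 0.25 × 1.83938e-05 = 4.59844e-06
Normaliser: 1.42597e-05 + 7.69876e-06 + 4.59844e-06 = 2.65569e-05
So the posterior for Process 3 is 4.59844e-06 / 2.65569e-05 ≈ 0.173.

0.173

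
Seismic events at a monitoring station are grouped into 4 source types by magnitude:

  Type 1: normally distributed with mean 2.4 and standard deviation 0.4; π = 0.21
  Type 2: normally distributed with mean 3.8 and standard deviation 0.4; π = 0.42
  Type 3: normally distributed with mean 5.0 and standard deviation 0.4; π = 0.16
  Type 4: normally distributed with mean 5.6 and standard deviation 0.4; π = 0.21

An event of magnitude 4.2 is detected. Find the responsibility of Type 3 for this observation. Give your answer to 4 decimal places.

0.0782

Posterior ∝ prior × likelihood, so P(k | x) ∝ π_k f_k(x); normalise over all components.
Component likelihoods at x = 4.2:
  L_1 = 3.99594e-05
  L_2 = 0.604927
  L_3 = 0.134977
  L_4 = 0.00218171
Weight by the priors:
  π_1·L_1 = 0.21 × 3.99594e-05 = 8.39146e-06
  π_2·L_2 = 0.42 × 0.604927 = 0.254069
  π_3·L_3 = 0.16 × 0.134977 = 0.0215964
  π_4·L_4 = 0.21 × 0.00218171 = 0.000458158
Evidence: 8.39146e-06 + 0.254069 + 0.0215964 + 0.000458158 = 0.276132
P(Type 3 | data) = 0.0215964 / 0.276132 ≈ 0.0782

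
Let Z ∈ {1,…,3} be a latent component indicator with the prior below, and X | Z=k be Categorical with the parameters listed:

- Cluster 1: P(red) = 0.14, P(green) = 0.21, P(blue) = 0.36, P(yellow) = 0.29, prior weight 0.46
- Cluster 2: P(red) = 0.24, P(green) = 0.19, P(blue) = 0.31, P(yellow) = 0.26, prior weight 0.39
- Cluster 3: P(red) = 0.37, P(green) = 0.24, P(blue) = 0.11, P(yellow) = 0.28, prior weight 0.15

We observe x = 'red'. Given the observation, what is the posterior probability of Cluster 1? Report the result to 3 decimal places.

Posterior ∝ prior × likelihood, so P(k | x) ∝ π_k f_k(x); normalise over all components.
Categorical probabilities:
  L_1 = 0.14
  L_2 = 0.24
  L_3 = 0.37
Multiply by the mixture weights:
  π_1·L_1 = 0.46 × 0.14 = 0.0644
  π_2·L_2 = 0.39 × 0.24 = 0.0936
  π_3·L_3 = 0.15 × 0.37 = 0.0555
Sum: 0.0644 + 0.0936 + 0.0555 = 0.2135
So the posterior for Cluster 1 is 0.0644 / 0.2135 ≈ 0.302.

0.302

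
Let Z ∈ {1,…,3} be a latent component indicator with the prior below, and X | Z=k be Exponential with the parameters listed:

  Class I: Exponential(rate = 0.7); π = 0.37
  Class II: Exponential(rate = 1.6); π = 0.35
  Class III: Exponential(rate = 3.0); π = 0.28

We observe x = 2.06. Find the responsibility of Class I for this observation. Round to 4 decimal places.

0.7315

Posterior ∝ prior × likelihood, so P(k | x) ∝ w_k f_k(x); normalise over all components.
Exponential densities:
  p_I = 0.165518
  p_II = 0.0592496
  p_III = 0.00621128
Prior × likelihood for each component:
  w_I·p_I = 0.37 × 0.165518 = 0.0612417
  w_II·p_II = 0.35 × 0.0592496 = 0.0207374
  w_III·p_III = 0.28 × 0.00621128 = 0.00173916
Denominator: 0.0612417 + 0.0207374 + 0.00173916 = 0.0837182
P(Class I | x) ≈ 0.7315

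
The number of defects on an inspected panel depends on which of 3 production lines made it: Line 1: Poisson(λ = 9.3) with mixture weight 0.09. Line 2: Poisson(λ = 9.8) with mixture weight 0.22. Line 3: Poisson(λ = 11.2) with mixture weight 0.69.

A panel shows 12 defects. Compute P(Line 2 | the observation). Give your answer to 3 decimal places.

P(component k | x) = w_k·f_k(x) / marginal(x), where marginal(x) = Σ_j w_j·f_j(x).
Component likelihoods at x = 12 defects:
  f_1 = e^(−9.3)·9.3^12/12! = 0.079895
  f_2 = e^(−9.8)·9.8^12/12! = 0.0908427
  f_3 = e^(−11.2)·11.2^12/12! = 0.11122
Unnormalised posteriors:
  w_1·f_1 = 0.09 × 0.079895 = 0.00719055
  w_2·f_2 = 0.22 × 0.0908427 = 0.0199854
  w_3·f_3 = 0.69 × 0.11122 = 0.0767415
Evidence: 0.00719055 + 0.0199854 + 0.0767415 = 0.103917
P(Line 2 | data) = 0.0199854 / 0.103917 ≈ 0.192

0.192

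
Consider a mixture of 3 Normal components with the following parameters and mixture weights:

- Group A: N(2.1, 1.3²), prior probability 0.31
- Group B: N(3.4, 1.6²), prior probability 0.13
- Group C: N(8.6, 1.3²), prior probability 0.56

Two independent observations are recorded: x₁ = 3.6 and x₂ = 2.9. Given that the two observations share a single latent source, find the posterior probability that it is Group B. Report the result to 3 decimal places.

0.381

By Bayes' theorem, P(k | x) = π_k f_k(x) / Σ_j π_j f_j(x).
Since both observations come from the same component, the likelihood for component k is f_k(x₁)·f_k(x₂).
  p_A = [0.157712] × [0.253941] = 0.0400497
  p_B = [0.247399] × [0.237457] = 0.0587464
  p_C = [0.000188248] × [2.05278e-05] = 3.86432e-09
Prior × likelihood for each component:
  π_A·p_A = 0.31 × 0.0400497 = 0.0124154
  π_B·p_B = 0.13 × 0.0587464 = 0.00763704
  π_C·p_C = 0.56 × 3.86432e-09 = 2.16402e-09
Sum: 0.0124154 + 0.00763704 + 2.16402e-09 = 0.0200524
P(Group B | x₁, x₂) = 0.00763704 / 0.0200524 ≈ 0.381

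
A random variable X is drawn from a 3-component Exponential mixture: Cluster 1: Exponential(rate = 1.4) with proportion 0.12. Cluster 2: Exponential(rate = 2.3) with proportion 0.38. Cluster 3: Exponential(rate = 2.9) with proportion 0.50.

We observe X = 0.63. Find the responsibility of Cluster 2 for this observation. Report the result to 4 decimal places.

Apply Bayes' rule: the posterior for each component is proportional to its prior times its likelihood at x.
Component likelihoods at x = 0.63:
  p_1 = 0.579536
  p_2 = 0.540051
  p_3 = 0.466597
Unnormalised posteriors:
  P(Z=1)·p_1 = 0.12 × 0.579536 = 0.0695443
  P(Z=2)·p_2 = 0.38 × 0.540051 = 0.20522
  P(Z=3)·p_3 = 0.50 × 0.466597 = 0.233299
Denominator: 0.0695443 + 0.20522 + 0.233299 = 0.508062
P(Cluster 2 | the observation) ≈ 0.4039

0.4039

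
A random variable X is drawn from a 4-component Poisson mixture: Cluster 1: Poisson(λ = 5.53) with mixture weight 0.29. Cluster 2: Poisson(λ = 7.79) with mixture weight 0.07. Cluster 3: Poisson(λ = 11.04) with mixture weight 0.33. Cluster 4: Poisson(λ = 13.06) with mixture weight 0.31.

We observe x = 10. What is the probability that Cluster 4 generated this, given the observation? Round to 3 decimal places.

0.326

Apply Bayes' rule: the posterior for each component is proportional to its prior times its likelihood at x.
Component likelihoods at x = 10:
  p_1 = 0.0292307
  p_2 = 0.093855
  p_3 = 0.118937
  p_4 = 0.0846804
Multiply by the mixture weights:
  π_1·p_1 = 0.29 × 0.0292307 = 0.00847691
  π_2·p_2 = 0.07 × 0.093855 = 0.00656985
  π_3·p_3 = 0.33 × 0.118937 = 0.0392492
  π_4·p_4 = 0.31 × 0.0846804 = 0.0262509
Evidence: 0.00847691 + 0.00656985 + 0.0392492 + 0.0262509 = 0.0805469
Responsibility of Cluster 4: 0.0262509 / 0.0805469 ≈ 0.326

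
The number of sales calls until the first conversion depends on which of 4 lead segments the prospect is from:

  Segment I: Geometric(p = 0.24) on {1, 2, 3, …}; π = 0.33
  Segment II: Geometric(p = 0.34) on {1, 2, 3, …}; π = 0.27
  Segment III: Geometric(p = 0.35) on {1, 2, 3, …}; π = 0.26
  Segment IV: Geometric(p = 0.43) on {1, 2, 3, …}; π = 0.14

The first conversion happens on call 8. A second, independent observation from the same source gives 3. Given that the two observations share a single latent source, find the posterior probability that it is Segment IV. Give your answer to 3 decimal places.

0.052

P(component k | x) = π_k·f_k(x) / marginal(x), where marginal(x) = Σ_j π_j·f_j(x).
Since both observations come from the same component, the likelihood for component k is f_k(x₁)·f_k(x₂).
  L_I = [0.0351485] × [0.138624] = 0.00487242
  L_II = [0.0185475] × [0.148104] = 0.00274697
  L_III = [0.0171578] × [0.147875] = 0.00253721
  L_IV = [0.00840606] × [0.139707] = 0.00117439
Unnormalised posteriors:
  π_I·L_I = 0.33 × 0.00487242 = 0.0016079
  π_II·L_II = 0.27 × 0.00274697 = 0.000741681
  π_III·L_III = 0.26 × 0.00253721 = 0.000659674
  π_IV·L_IV = 0.14 × 0.00117439 = 0.000164414
Marginal: 0.0016079 + 0.000741681 + 0.000659674 + 0.000164414 = 0.00317367
So the posterior for Segment IV is 0.000164414 / 0.00317367 ≈ 0.052.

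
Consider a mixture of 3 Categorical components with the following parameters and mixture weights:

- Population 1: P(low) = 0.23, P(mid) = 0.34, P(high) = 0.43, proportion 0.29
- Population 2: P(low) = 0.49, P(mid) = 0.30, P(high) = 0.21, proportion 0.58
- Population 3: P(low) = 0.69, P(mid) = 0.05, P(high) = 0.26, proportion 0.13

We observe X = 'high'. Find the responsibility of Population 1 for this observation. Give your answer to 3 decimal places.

Apply Bayes' rule: the posterior for each component is proportional to its prior times its likelihood at x.
Categorical probabilities:
  L_1 = P(high | comp) = 0.43
  L_2 = P(high | comp) = 0.21
  L_3 = P(high | comp) = 0.26
Multiply by the mixture weights:
  P(Z=1)·L_1 = 0.29 × 0.43 = 0.1247
  P(Z=2)·L_2 = 0.58 × 0.21 = 0.1218
  P(Z=3)·L_3 = 0.13 × 0.26 = 0.0338
Sum: 0.1247 + 0.1218 + 0.0338 = 0.2803
P(Population 1 | the observation) ≈ 0.445

0.445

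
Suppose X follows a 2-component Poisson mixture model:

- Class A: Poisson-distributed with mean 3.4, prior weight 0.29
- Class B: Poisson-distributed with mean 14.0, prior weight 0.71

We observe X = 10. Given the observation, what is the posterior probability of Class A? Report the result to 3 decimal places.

Apply Bayes' rule: the posterior for each component is proportional to its prior times its likelihood at x.
Component likelihoods at x = 10:
  p_A = 0.00189856
  p_B = 0.0662818
Prior × likelihood for each component:
  w_A·p_A = 0.29 × 0.00189856 = 0.000550583
  w_B·p_B = 0.71 × 0.0662818 = 0.0470601
Evidence: 0.000550583 + 0.0470601 = 0.0476107
P(Class A | data) = 0.000550583 / 0.0476107 ≈ 0.012

0.012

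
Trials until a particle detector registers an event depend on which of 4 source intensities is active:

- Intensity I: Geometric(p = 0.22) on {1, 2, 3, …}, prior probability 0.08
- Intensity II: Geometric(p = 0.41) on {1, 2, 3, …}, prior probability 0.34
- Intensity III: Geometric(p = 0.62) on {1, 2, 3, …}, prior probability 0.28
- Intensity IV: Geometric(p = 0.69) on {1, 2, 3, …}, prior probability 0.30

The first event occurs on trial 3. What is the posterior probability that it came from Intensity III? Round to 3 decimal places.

Posterior ∝ prior × likelihood, so P(k | x) ∝ P(Z=k) f_k(x); normalise over all components.
Geometric probabilities:
  f_I = 0.133848
  f_II = 0.142721
  f_III = 0.089528
  f_IV = 0.066309
Weight by the priors:
  P(Z=I)·f_I = 0.08 × 0.133848 = 0.0107078
  P(Z=II)·f_II = 0.34 × 0.142721 = 0.0485251
  P(Z=III)·f_III = 0.28 × 0.089528 = 0.0250678
  P(Z=IV)·f_IV = 0.30 × 0.066309 = 0.0198927
Evidence: 0.0107078 + 0.0485251 + 0.0250678 + 0.0198927 = 0.104194
P(Intensity III | 3) = 0.0250678 / 0.104194 ≈ 0.241

0.241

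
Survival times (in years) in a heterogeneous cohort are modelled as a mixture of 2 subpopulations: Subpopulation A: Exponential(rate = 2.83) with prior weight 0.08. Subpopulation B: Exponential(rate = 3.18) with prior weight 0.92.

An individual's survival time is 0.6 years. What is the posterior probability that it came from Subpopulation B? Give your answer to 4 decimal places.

0.9129

Posterior ∝ prior × likelihood, so P(k | x) ∝ π_k f_k(x); normalise over all components.
Evaluate each component's likelihood at the observed value:
  L_A = 2.83·e^(−2.83·0.6) = 2.83·e^(−1.6980) = 0.518029
  L_B = 3.18·e^(−3.18·0.6) = 3.18·e^(−1.9080) = 0.471838
Weight by the priors:
  π_A·L_A = 0.08 × 0.518029 = 0.0414424
  π_B·L_B = 0.92 × 0.471838 = 0.434091
Sum: 0.0414424 + 0.434091 = 0.475534
Responsibility of Subpopulation B: 0.434091 / 0.475534 ≈ 0.9129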